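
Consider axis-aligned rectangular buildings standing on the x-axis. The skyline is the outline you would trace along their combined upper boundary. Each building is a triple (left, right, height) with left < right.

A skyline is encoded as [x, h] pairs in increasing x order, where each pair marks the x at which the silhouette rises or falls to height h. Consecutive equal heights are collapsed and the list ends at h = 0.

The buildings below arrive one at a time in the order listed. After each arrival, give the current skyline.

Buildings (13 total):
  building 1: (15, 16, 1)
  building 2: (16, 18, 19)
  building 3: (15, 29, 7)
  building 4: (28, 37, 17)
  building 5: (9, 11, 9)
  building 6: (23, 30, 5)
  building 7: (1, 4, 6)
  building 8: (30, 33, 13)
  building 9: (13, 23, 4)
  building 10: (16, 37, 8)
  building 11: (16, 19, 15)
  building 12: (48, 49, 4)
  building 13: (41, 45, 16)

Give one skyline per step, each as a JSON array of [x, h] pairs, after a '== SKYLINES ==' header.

== SKYLINES ==
[[15,1],[16,0]]
[[15,1],[16,19],[18,0]]
[[15,7],[16,19],[18,7],[29,0]]
[[15,7],[16,19],[18,7],[28,17],[37,0]]
[[9,9],[11,0],[15,7],[16,19],[18,7],[28,17],[37,0]]
[[9,9],[11,0],[15,7],[16,19],[18,7],[28,17],[37,0]]
[[1,6],[4,0],[9,9],[11,0],[15,7],[16,19],[18,7],[28,17],[37,0]]
[[1,6],[4,0],[9,9],[11,0],[15,7],[16,19],[18,7],[28,17],[37,0]]
[[1,6],[4,0],[9,9],[11,0],[13,4],[15,7],[16,19],[18,7],[28,17],[37,0]]
[[1,6],[4,0],[9,9],[11,0],[13,4],[15,7],[16,19],[18,8],[28,17],[37,0]]
[[1,6],[4,0],[9,9],[11,0],[13,4],[15,7],[16,19],[18,15],[19,8],[28,17],[37,0]]
[[1,6],[4,0],[9,9],[11,0],[13,4],[15,7],[16,19],[18,15],[19,8],[28,17],[37,0],[48,4],[49,0]]
[[1,6],[4,0],[9,9],[11,0],[13,4],[15,7],[16,19],[18,15],[19,8],[28,17],[37,0],[41,16],[45,0],[48,4],[49,0]]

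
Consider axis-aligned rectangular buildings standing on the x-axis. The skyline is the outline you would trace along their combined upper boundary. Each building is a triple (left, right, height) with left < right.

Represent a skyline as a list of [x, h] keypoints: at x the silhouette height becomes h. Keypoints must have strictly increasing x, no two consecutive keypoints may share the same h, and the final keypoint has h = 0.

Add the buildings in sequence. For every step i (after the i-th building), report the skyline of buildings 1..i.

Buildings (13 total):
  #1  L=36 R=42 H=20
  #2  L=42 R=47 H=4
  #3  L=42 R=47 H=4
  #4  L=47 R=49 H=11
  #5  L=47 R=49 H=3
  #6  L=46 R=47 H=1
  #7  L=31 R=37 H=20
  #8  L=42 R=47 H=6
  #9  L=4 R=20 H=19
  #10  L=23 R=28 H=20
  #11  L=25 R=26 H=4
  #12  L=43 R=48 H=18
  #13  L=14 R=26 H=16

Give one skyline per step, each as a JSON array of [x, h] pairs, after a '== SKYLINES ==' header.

== SKYLINES ==
[[36,20],[42,0]]
[[36,20],[42,4],[47,0]]
[[36,20],[42,4],[47,0]]
[[36,20],[42,4],[47,11],[49,0]]
[[36,20],[42,4],[47,11],[49,0]]
[[36,20],[42,4],[47,11],[49,0]]
[[31,20],[42,4],[47,11],[49,0]]
[[31,20],[42,6],[47,11],[49,0]]
[[4,19],[20,0],[31,20],[42,6],[47,11],[49,0]]
[[4,19],[20,0],[23,20],[28,0],[31,20],[42,6],[47,11],[49,0]]
[[4,19],[20,0],[23,20],[28,0],[31,20],[42,6],[47,11],[49,0]]
[[4,19],[20,0],[23,20],[28,0],[31,20],[42,6],[43,18],[48,11],[49,0]]
[[4,19],[20,16],[23,20],[28,0],[31,20],[42,6],[43,18],[48,11],[49,0]]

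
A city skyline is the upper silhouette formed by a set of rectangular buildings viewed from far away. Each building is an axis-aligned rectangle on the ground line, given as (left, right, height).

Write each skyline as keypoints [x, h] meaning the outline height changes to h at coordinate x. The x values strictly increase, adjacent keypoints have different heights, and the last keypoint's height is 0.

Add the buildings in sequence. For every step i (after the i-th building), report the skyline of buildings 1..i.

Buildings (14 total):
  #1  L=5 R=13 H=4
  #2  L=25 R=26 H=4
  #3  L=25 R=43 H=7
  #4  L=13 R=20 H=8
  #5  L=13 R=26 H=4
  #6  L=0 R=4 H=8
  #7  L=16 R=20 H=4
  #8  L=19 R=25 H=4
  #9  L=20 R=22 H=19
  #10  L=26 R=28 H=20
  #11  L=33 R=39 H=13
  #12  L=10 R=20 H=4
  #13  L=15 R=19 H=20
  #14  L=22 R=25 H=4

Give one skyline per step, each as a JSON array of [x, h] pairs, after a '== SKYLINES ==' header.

== SKYLINES ==
[[5,4],[13,0]]
[[5,4],[13,0],[25,4],[26,0]]
[[5,4],[13,0],[25,7],[43,0]]
[[5,4],[13,8],[20,0],[25,7],[43,0]]
[[5,4],[13,8],[20,4],[25,7],[43,0]]
[[0,8],[4,0],[5,4],[13,8],[20,4],[25,7],[43,0]]
[[0,8],[4,0],[5,4],[13,8],[20,4],[25,7],[43,0]]
[[0,8],[4,0],[5,4],[13,8],[20,4],[25,7],[43,0]]
[[0,8],[4,0],[5,4],[13,8],[20,19],[22,4],[25,7],[43,0]]
[[0,8],[4,0],[5,4],[13,8],[20,19],[22,4],[25,7],[26,20],[28,7],[43,0]]
[[0,8],[4,0],[5,4],[13,8],[20,19],[22,4],[25,7],[26,20],[28,7],[33,13],[39,7],[43,0]]
[[0,8],[4,0],[5,4],[13,8],[20,19],[22,4],[25,7],[26,20],[28,7],[33,13],[39,7],[43,0]]
[[0,8],[4,0],[5,4],[13,8],[15,20],[19,8],[20,19],[22,4],[25,7],[26,20],[28,7],[33,13],[39,7],[43,0]]
[[0,8],[4,0],[5,4],[13,8],[15,20],[19,8],[20,19],[22,4],[25,7],[26,20],[28,7],[33,13],[39,7],[43,0]]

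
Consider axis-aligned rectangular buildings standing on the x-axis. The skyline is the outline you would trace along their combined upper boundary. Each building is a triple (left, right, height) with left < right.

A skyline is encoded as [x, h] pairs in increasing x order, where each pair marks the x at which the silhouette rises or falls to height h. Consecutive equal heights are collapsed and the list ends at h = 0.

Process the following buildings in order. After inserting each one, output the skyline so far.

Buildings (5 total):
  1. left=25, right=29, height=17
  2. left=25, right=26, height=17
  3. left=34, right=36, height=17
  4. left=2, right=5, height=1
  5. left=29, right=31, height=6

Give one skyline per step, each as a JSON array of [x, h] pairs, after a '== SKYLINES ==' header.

== SKYLINES ==
[[25,17],[29,0]]
[[25,17],[29,0]]
[[25,17],[29,0],[34,17],[36,0]]
[[2,1],[5,0],[25,17],[29,0],[34,17],[36,0]]
[[2,1],[5,0],[25,17],[29,6],[31,0],[34,17],[36,0]]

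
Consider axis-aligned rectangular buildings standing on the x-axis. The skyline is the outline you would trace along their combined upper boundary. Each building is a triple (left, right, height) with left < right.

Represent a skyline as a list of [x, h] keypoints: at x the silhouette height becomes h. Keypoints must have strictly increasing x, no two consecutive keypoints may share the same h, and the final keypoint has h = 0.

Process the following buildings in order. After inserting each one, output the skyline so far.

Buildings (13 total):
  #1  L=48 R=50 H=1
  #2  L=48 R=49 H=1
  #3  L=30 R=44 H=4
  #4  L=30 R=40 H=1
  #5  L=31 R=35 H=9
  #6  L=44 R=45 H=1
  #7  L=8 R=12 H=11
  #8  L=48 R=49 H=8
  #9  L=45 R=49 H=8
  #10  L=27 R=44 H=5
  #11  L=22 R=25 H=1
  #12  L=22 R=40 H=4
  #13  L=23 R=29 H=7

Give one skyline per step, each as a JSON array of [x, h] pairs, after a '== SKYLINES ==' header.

== SKYLINES ==
[[48,1],[50,0]]
[[48,1],[50,0]]
[[30,4],[44,0],[48,1],[50,0]]
[[30,4],[44,0],[48,1],[50,0]]
[[30,4],[31,9],[35,4],[44,0],[48,1],[50,0]]
[[30,4],[31,9],[35,4],[44,1],[45,0],[48,1],[50,0]]
[[8,11],[12,0],[30,4],[31,9],[35,4],[44,1],[45,0],[48,1],[50,0]]
[[8,11],[12,0],[30,4],[31,9],[35,4],[44,1],[45,0],[48,8],[49,1],[50,0]]
[[8,11],[12,0],[30,4],[31,9],[35,4],[44,1],[45,8],[49,1],[50,0]]
[[8,11],[12,0],[27,5],[31,9],[35,5],[44,1],[45,8],[49,1],[50,0]]
[[8,11],[12,0],[22,1],[25,0],[27,5],[31,9],[35,5],[44,1],[45,8],[49,1],[50,0]]
[[8,11],[12,0],[22,4],[27,5],[31,9],[35,5],[44,1],[45,8],[49,1],[50,0]]
[[8,11],[12,0],[22,4],[23,7],[29,5],[31,9],[35,5],[44,1],[45,8],[49,1],[50,0]]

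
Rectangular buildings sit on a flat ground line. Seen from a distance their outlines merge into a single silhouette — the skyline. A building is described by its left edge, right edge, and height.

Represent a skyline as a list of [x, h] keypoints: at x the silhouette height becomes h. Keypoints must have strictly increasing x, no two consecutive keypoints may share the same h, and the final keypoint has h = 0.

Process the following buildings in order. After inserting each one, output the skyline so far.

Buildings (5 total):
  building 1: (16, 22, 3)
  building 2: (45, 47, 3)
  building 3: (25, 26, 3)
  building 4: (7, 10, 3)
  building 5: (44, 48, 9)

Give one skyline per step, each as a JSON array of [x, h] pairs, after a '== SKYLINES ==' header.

== SKYLINES ==
[[16,3],[22,0]]
[[16,3],[22,0],[45,3],[47,0]]
[[16,3],[22,0],[25,3],[26,0],[45,3],[47,0]]
[[7,3],[10,0],[16,3],[22,0],[25,3],[26,0],[45,3],[47,0]]
[[7,3],[10,0],[16,3],[22,0],[25,3],[26,0],[44,9],[48,0]]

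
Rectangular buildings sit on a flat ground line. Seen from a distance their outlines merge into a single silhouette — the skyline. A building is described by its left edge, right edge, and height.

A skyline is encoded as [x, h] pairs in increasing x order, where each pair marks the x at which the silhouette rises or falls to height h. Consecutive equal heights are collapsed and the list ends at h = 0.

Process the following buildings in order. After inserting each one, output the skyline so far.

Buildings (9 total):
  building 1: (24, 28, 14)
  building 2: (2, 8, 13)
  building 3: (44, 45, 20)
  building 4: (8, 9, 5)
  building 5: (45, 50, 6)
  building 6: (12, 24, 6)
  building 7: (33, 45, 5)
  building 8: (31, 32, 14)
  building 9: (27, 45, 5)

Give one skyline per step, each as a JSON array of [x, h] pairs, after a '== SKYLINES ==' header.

== SKYLINES ==
[[24,14],[28,0]]
[[2,13],[8,0],[24,14],[28,0]]
[[2,13],[8,0],[24,14],[28,0],[44,20],[45,0]]
[[2,13],[8,5],[9,0],[24,14],[28,0],[44,20],[45,0]]
[[2,13],[8,5],[9,0],[24,14],[28,0],[44,20],[45,6],[50,0]]
[[2,13],[8,5],[9,0],[12,6],[24,14],[28,0],[44,20],[45,6],[50,0]]
[[2,13],[8,5],[9,0],[12,6],[24,14],[28,0],[33,5],[44,20],[45,6],[50,0]]
[[2,13],[8,5],[9,0],[12,6],[24,14],[28,0],[31,14],[32,0],[33,5],[44,20],[45,6],[50,0]]
[[2,13],[8,5],[9,0],[12,6],[24,14],[28,5],[31,14],[32,5],[44,20],[45,6],[50,0]]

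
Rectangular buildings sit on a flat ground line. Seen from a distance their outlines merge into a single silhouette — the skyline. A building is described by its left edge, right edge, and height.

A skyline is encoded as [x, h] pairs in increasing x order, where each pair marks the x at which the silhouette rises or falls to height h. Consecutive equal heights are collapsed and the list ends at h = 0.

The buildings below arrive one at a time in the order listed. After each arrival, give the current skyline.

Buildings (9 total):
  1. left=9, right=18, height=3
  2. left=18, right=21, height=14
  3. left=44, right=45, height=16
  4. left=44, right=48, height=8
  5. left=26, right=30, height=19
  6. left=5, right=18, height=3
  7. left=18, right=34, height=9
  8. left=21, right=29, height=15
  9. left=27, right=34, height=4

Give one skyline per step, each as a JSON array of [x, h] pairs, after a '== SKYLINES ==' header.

== SKYLINES ==
[[9,3],[18,0]]
[[9,3],[18,14],[21,0]]
[[9,3],[18,14],[21,0],[44,16],[45,0]]
[[9,3],[18,14],[21,0],[44,16],[45,8],[48,0]]
[[9,3],[18,14],[21,0],[26,19],[30,0],[44,16],[45,8],[48,0]]
[[5,3],[18,14],[21,0],[26,19],[30,0],[44,16],[45,8],[48,0]]
[[5,3],[18,14],[21,9],[26,19],[30,9],[34,0],[44,16],[45,8],[48,0]]
[[5,3],[18,14],[21,15],[26,19],[30,9],[34,0],[44,16],[45,8],[48,0]]
[[5,3],[18,14],[21,15],[26,19],[30,9],[34,0],[44,16],[45,8],[48,0]]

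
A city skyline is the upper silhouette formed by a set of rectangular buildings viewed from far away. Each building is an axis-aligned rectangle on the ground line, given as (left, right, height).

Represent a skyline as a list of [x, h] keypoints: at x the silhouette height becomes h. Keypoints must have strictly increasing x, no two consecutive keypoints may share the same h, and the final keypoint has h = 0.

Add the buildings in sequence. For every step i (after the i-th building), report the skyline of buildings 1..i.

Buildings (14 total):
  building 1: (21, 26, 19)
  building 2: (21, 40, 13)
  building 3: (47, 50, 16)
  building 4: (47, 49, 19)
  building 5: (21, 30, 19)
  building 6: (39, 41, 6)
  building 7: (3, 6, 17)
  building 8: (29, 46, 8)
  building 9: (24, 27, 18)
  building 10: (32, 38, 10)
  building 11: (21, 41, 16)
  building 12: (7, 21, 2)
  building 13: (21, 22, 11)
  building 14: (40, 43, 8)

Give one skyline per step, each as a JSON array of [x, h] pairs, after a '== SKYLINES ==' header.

== SKYLINES ==
[[21,19],[26,0]]
[[21,19],[26,13],[40,0]]
[[21,19],[26,13],[40,0],[47,16],[50,0]]
[[21,19],[26,13],[40,0],[47,19],[49,16],[50,0]]
[[21,19],[30,13],[40,0],[47,19],[49,16],[50,0]]
[[21,19],[30,13],[40,6],[41,0],[47,19],[49,16],[50,0]]
[[3,17],[6,0],[21,19],[30,13],[40,6],[41,0],[47,19],[49,16],[50,0]]
[[3,17],[6,0],[21,19],[30,13],[40,8],[46,0],[47,19],[49,16],[50,0]]
[[3,17],[6,0],[21,19],[30,13],[40,8],[46,0],[47,19],[49,16],[50,0]]
[[3,17],[6,0],[21,19],[30,13],[40,8],[46,0],[47,19],[49,16],[50,0]]
[[3,17],[6,0],[21,19],[30,16],[41,8],[46,0],[47,19],[49,16],[50,0]]
[[3,17],[6,0],[7,2],[21,19],[30,16],[41,8],[46,0],[47,19],[49,16],[50,0]]
[[3,17],[6,0],[7,2],[21,19],[30,16],[41,8],[46,0],[47,19],[49,16],[50,0]]
[[3,17],[6,0],[7,2],[21,19],[30,16],[41,8],[46,0],[47,19],[49,16],[50,0]]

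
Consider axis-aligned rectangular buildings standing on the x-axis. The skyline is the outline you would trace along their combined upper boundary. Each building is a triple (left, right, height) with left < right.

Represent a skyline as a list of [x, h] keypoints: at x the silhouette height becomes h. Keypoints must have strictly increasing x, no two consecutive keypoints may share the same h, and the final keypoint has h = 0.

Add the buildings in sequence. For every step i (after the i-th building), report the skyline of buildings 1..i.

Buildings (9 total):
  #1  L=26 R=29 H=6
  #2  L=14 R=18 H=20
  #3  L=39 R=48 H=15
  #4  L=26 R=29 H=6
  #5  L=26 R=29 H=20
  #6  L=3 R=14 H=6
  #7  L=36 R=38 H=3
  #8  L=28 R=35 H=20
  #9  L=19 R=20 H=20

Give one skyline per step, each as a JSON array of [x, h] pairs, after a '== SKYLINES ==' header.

== SKYLINES ==
[[26,6],[29,0]]
[[14,20],[18,0],[26,6],[29,0]]
[[14,20],[18,0],[26,6],[29,0],[39,15],[48,0]]
[[14,20],[18,0],[26,6],[29,0],[39,15],[48,0]]
[[14,20],[18,0],[26,20],[29,0],[39,15],[48,0]]
[[3,6],[14,20],[18,0],[26,20],[29,0],[39,15],[48,0]]
[[3,6],[14,20],[18,0],[26,20],[29,0],[36,3],[38,0],[39,15],[48,0]]
[[3,6],[14,20],[18,0],[26,20],[35,0],[36,3],[38,0],[39,15],[48,0]]
[[3,6],[14,20],[18,0],[19,20],[20,0],[26,20],[35,0],[36,3],[38,0],[39,15],[48,0]]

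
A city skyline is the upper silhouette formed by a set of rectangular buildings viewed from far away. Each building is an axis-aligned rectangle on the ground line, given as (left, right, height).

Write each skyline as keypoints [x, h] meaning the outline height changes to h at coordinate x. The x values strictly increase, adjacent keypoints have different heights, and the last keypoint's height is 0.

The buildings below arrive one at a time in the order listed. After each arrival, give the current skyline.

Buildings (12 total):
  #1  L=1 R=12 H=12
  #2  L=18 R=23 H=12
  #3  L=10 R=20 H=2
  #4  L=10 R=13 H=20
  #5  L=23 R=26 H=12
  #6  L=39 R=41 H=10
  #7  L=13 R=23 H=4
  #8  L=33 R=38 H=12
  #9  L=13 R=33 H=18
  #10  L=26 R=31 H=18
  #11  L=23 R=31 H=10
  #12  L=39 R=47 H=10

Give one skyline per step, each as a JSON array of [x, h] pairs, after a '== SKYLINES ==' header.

== SKYLINES ==
[[1,12],[12,0]]
[[1,12],[12,0],[18,12],[23,0]]
[[1,12],[12,2],[18,12],[23,0]]
[[1,12],[10,20],[13,2],[18,12],[23,0]]
[[1,12],[10,20],[13,2],[18,12],[26,0]]
[[1,12],[10,20],[13,2],[18,12],[26,0],[39,10],[41,0]]
[[1,12],[10,20],[13,4],[18,12],[26,0],[39,10],[41,0]]
[[1,12],[10,20],[13,4],[18,12],[26,0],[33,12],[38,0],[39,10],[41,0]]
[[1,12],[10,20],[13,18],[33,12],[38,0],[39,10],[41,0]]
[[1,12],[10,20],[13,18],[33,12],[38,0],[39,10],[41,0]]
[[1,12],[10,20],[13,18],[33,12],[38,0],[39,10],[41,0]]
[[1,12],[10,20],[13,18],[33,12],[38,0],[39,10],[47,0]]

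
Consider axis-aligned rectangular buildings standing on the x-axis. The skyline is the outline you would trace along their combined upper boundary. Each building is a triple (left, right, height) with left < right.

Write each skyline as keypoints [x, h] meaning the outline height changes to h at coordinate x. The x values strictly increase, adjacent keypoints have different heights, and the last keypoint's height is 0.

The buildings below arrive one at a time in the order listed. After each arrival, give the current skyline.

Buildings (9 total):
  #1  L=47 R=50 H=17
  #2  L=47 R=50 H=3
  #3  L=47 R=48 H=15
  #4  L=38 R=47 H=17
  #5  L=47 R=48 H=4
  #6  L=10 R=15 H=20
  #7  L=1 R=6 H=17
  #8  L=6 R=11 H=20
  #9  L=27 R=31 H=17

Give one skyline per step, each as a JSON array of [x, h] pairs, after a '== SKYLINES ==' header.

== SKYLINES ==
[[47,17],[50,0]]
[[47,17],[50,0]]
[[47,17],[50,0]]
[[38,17],[50,0]]
[[38,17],[50,0]]
[[10,20],[15,0],[38,17],[50,0]]
[[1,17],[6,0],[10,20],[15,0],[38,17],[50,0]]
[[1,17],[6,20],[15,0],[38,17],[50,0]]
[[1,17],[6,20],[15,0],[27,17],[31,0],[38,17],[50,0]]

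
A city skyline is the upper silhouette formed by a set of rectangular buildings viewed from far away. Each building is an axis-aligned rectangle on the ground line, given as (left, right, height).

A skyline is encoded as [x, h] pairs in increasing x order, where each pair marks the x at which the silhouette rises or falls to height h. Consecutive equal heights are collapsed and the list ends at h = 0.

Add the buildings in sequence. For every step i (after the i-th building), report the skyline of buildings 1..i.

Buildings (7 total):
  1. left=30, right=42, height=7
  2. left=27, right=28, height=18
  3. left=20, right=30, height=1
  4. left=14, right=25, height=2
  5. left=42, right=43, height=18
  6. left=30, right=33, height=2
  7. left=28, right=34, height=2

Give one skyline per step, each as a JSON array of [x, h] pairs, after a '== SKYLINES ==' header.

== SKYLINES ==
[[30,7],[42,0]]
[[27,18],[28,0],[30,7],[42,0]]
[[20,1],[27,18],[28,1],[30,7],[42,0]]
[[14,2],[25,1],[27,18],[28,1],[30,7],[42,0]]
[[14,2],[25,1],[27,18],[28,1],[30,7],[42,18],[43,0]]
[[14,2],[25,1],[27,18],[28,1],[30,7],[42,18],[43,0]]
[[14,2],[25,1],[27,18],[28,2],[30,7],[42,18],[43,0]]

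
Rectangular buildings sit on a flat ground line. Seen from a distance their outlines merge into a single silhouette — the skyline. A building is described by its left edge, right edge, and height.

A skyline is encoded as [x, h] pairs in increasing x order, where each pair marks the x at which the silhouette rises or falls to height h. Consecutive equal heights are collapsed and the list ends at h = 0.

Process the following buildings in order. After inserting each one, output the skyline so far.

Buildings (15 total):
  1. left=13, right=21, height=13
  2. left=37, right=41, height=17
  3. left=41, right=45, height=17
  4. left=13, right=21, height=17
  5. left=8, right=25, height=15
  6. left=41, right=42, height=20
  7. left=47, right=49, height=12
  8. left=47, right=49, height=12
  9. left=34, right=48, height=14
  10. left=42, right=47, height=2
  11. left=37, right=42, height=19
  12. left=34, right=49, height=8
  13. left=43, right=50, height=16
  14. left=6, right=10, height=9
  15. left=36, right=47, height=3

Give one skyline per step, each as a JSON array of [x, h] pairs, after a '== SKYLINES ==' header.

== SKYLINES ==
[[13,13],[21,0]]
[[13,13],[21,0],[37,17],[41,0]]
[[13,13],[21,0],[37,17],[45,0]]
[[13,17],[21,0],[37,17],[45,0]]
[[8,15],[13,17],[21,15],[25,0],[37,17],[45,0]]
[[8,15],[13,17],[21,15],[25,0],[37,17],[41,20],[42,17],[45,0]]
[[8,15],[13,17],[21,15],[25,0],[37,17],[41,20],[42,17],[45,0],[47,12],[49,0]]
[[8,15],[13,17],[21,15],[25,0],[37,17],[41,20],[42,17],[45,0],[47,12],[49,0]]
[[8,15],[13,17],[21,15],[25,0],[34,14],[37,17],[41,20],[42,17],[45,14],[48,12],[49,0]]
[[8,15],[13,17],[21,15],[25,0],[34,14],[37,17],[41,20],[42,17],[45,14],[48,12],[49,0]]
[[8,15],[13,17],[21,15],[25,0],[34,14],[37,19],[41,20],[42,17],[45,14],[48,12],[49,0]]
[[8,15],[13,17],[21,15],[25,0],[34,14],[37,19],[41,20],[42,17],[45,14],[48,12],[49,0]]
[[8,15],[13,17],[21,15],[25,0],[34,14],[37,19],[41,20],[42,17],[45,16],[50,0]]
[[6,9],[8,15],[13,17],[21,15],[25,0],[34,14],[37,19],[41,20],[42,17],[45,16],[50,0]]
[[6,9],[8,15],[13,17],[21,15],[25,0],[34,14],[37,19],[41,20],[42,17],[45,16],[50,0]]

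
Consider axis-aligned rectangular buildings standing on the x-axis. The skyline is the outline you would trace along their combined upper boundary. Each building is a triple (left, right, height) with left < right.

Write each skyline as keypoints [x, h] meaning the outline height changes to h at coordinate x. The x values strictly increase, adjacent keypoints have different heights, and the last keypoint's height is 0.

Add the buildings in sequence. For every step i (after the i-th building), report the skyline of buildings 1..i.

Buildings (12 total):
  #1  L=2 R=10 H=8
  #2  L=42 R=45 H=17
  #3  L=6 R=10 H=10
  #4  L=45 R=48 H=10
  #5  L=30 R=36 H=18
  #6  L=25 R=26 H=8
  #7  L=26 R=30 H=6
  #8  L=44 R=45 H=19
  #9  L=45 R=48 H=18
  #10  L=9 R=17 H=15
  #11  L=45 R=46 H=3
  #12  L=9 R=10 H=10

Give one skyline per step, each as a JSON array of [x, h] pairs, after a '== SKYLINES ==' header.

== SKYLINES ==
[[2,8],[10,0]]
[[2,8],[10,0],[42,17],[45,0]]
[[2,8],[6,10],[10,0],[42,17],[45,0]]
[[2,8],[6,10],[10,0],[42,17],[45,10],[48,0]]
[[2,8],[6,10],[10,0],[30,18],[36,0],[42,17],[45,10],[48,0]]
[[2,8],[6,10],[10,0],[25,8],[26,0],[30,18],[36,0],[42,17],[45,10],[48,0]]
[[2,8],[6,10],[10,0],[25,8],[26,6],[30,18],[36,0],[42,17],[45,10],[48,0]]
[[2,8],[6,10],[10,0],[25,8],[26,6],[30,18],[36,0],[42,17],[44,19],[45,10],[48,0]]
[[2,8],[6,10],[10,0],[25,8],[26,6],[30,18],[36,0],[42,17],[44,19],[45,18],[48,0]]
[[2,8],[6,10],[9,15],[17,0],[25,8],[26,6],[30,18],[36,0],[42,17],[44,19],[45,18],[48,0]]
[[2,8],[6,10],[9,15],[17,0],[25,8],[26,6],[30,18],[36,0],[42,17],[44,19],[45,18],[48,0]]
[[2,8],[6,10],[9,15],[17,0],[25,8],[26,6],[30,18],[36,0],[42,17],[44,19],[45,18],[48,0]]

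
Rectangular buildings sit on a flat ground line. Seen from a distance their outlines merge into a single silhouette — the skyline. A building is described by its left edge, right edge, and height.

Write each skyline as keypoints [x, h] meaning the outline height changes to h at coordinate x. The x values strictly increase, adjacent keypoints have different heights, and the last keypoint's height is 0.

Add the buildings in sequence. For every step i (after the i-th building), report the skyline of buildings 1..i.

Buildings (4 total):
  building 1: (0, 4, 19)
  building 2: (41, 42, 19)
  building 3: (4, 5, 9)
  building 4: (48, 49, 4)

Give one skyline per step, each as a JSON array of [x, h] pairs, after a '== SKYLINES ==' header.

== SKYLINES ==
[[0,19],[4,0]]
[[0,19],[4,0],[41,19],[42,0]]
[[0,19],[4,9],[5,0],[41,19],[42,0]]
[[0,19],[4,9],[5,0],[41,19],[42,0],[48,4],[49,0]]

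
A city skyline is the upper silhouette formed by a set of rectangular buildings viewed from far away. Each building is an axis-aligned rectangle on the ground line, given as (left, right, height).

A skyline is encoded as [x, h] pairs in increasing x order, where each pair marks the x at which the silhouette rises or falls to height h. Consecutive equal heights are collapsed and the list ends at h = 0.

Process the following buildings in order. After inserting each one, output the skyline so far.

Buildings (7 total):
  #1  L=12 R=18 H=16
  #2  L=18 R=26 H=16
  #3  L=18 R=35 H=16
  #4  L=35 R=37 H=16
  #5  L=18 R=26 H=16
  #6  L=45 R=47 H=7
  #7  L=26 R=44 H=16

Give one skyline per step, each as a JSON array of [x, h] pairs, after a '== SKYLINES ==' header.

== SKYLINES ==
[[12,16],[18,0]]
[[12,16],[26,0]]
[[12,16],[35,0]]
[[12,16],[37,0]]
[[12,16],[37,0]]
[[12,16],[37,0],[45,7],[47,0]]
[[12,16],[44,0],[45,7],[47,0]]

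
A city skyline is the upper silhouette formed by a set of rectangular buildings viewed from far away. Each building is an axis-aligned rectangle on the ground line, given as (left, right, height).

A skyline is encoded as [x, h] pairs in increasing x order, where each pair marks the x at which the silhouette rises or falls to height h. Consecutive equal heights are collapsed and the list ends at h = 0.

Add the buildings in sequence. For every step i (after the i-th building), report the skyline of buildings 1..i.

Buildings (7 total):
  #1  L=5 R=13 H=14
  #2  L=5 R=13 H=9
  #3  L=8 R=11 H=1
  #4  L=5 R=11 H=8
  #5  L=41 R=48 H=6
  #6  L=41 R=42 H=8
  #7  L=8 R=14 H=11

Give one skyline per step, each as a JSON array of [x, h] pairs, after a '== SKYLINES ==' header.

== SKYLINES ==
[[5,14],[13,0]]
[[5,14],[13,0]]
[[5,14],[13,0]]
[[5,14],[13,0]]
[[5,14],[13,0],[41,6],[48,0]]
[[5,14],[13,0],[41,8],[42,6],[48,0]]
[[5,14],[13,11],[14,0],[41,8],[42,6],[48,0]]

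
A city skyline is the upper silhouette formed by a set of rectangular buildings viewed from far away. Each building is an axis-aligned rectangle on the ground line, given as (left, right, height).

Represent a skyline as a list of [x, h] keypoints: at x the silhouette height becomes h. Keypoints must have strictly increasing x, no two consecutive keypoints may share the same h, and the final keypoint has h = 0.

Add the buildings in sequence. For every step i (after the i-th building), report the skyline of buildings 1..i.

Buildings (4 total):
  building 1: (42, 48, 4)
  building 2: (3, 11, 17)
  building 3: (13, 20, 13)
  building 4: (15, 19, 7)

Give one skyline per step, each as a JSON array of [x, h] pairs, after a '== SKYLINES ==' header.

== SKYLINES ==
[[42,4],[48,0]]
[[3,17],[11,0],[42,4],[48,0]]
[[3,17],[11,0],[13,13],[20,0],[42,4],[48,0]]
[[3,17],[11,0],[13,13],[20,0],[42,4],[48,0]]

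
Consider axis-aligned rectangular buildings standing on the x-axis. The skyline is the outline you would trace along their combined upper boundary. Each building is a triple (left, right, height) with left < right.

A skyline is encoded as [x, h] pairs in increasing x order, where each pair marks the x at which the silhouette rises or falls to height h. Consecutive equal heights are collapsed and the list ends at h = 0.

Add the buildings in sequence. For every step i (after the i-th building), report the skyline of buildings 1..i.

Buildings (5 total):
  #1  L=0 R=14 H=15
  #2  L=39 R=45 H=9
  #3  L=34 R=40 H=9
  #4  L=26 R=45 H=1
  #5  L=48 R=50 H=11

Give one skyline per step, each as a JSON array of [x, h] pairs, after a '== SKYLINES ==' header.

== SKYLINES ==
[[0,15],[14,0]]
[[0,15],[14,0],[39,9],[45,0]]
[[0,15],[14,0],[34,9],[45,0]]
[[0,15],[14,0],[26,1],[34,9],[45,0]]
[[0,15],[14,0],[26,1],[34,9],[45,0],[48,11],[50,0]]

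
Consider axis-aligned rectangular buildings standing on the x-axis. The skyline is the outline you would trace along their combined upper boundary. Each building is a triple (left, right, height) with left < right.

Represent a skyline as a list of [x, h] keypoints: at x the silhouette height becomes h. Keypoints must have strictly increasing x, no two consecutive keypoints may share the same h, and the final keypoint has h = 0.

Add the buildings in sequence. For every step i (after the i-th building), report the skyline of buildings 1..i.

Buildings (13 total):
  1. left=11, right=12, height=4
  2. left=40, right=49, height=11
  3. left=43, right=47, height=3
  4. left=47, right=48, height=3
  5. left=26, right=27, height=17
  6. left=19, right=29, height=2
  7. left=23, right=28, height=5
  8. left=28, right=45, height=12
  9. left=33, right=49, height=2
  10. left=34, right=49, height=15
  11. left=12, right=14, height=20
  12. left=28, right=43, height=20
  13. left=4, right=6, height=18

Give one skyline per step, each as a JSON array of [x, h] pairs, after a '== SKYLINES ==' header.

== SKYLINES ==
[[11,4],[12,0]]
[[11,4],[12,0],[40,11],[49,0]]
[[11,4],[12,0],[40,11],[49,0]]
[[11,4],[12,0],[40,11],[49,0]]
[[11,4],[12,0],[26,17],[27,0],[40,11],[49,0]]
[[11,4],[12,0],[19,2],[26,17],[27,2],[29,0],[40,11],[49,0]]
[[11,4],[12,0],[19,2],[23,5],[26,17],[27,5],[28,2],[29,0],[40,11],[49,0]]
[[11,4],[12,0],[19,2],[23,5],[26,17],[27,5],[28,12],[45,11],[49,0]]
[[11,4],[12,0],[19,2],[23,5],[26,17],[27,5],[28,12],[45,11],[49,0]]
[[11,4],[12,0],[19,2],[23,5],[26,17],[27,5],[28,12],[34,15],[49,0]]
[[11,4],[12,20],[14,0],[19,2],[23,5],[26,17],[27,5],[28,12],[34,15],[49,0]]
[[11,4],[12,20],[14,0],[19,2],[23,5],[26,17],[27,5],[28,20],[43,15],[49,0]]
[[4,18],[6,0],[11,4],[12,20],[14,0],[19,2],[23,5],[26,17],[27,5],[28,20],[43,15],[49,0]]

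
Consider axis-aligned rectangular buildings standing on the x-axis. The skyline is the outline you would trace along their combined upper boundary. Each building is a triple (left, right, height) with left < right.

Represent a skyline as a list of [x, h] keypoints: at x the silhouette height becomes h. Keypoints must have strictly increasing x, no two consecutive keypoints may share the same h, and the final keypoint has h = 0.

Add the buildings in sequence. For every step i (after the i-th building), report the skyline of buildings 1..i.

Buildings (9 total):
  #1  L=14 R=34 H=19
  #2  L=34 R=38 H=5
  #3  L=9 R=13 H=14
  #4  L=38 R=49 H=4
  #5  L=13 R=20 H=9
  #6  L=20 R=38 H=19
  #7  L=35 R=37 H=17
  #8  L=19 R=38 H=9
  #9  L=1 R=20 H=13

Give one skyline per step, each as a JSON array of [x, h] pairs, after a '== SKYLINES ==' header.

== SKYLINES ==
[[14,19],[34,0]]
[[14,19],[34,5],[38,0]]
[[9,14],[13,0],[14,19],[34,5],[38,0]]
[[9,14],[13,0],[14,19],[34,5],[38,4],[49,0]]
[[9,14],[13,9],[14,19],[34,5],[38,4],[49,0]]
[[9,14],[13,9],[14,19],[38,4],[49,0]]
[[9,14],[13,9],[14,19],[38,4],[49,0]]
[[9,14],[13,9],[14,19],[38,4],[49,0]]
[[1,13],[9,14],[13,13],[14,19],[38,4],[49,0]]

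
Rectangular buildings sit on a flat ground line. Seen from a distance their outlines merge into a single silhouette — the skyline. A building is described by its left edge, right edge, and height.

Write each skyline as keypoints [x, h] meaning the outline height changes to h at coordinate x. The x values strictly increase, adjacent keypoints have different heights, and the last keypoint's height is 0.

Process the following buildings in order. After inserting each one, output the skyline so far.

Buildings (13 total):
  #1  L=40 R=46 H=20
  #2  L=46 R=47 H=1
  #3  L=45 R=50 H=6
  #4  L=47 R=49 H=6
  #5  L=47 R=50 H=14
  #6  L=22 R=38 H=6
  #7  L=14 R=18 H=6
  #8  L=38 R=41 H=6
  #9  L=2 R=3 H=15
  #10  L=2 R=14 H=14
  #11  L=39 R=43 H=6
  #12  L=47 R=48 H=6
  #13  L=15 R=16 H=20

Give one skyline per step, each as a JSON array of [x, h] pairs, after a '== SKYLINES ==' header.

== SKYLINES ==
[[40,20],[46,0]]
[[40,20],[46,1],[47,0]]
[[40,20],[46,6],[50,0]]
[[40,20],[46,6],[50,0]]
[[40,20],[46,6],[47,14],[50,0]]
[[22,6],[38,0],[40,20],[46,6],[47,14],[50,0]]
[[14,6],[18,0],[22,6],[38,0],[40,20],[46,6],[47,14],[50,0]]
[[14,6],[18,0],[22,6],[40,20],[46,6],[47,14],[50,0]]
[[2,15],[3,0],[14,6],[18,0],[22,6],[40,20],[46,6],[47,14],[50,0]]
[[2,15],[3,14],[14,6],[18,0],[22,6],[40,20],[46,6],[47,14],[50,0]]
[[2,15],[3,14],[14,6],[18,0],[22,6],[40,20],[46,6],[47,14],[50,0]]
[[2,15],[3,14],[14,6],[18,0],[22,6],[40,20],[46,6],[47,14],[50,0]]
[[2,15],[3,14],[14,6],[15,20],[16,6],[18,0],[22,6],[40,20],[46,6],[47,14],[50,0]]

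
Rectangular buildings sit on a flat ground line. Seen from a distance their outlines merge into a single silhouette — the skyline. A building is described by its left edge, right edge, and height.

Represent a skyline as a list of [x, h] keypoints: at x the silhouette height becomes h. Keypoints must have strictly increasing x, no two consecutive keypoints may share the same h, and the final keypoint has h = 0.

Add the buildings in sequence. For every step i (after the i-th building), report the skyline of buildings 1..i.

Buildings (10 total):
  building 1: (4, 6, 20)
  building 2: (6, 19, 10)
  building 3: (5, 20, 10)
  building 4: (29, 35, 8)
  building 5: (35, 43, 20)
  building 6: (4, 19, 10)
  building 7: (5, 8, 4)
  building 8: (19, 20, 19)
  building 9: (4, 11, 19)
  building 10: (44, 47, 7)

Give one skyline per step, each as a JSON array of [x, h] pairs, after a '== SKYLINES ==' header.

== SKYLINES ==
[[4,20],[6,0]]
[[4,20],[6,10],[19,0]]
[[4,20],[6,10],[20,0]]
[[4,20],[6,10],[20,0],[29,8],[35,0]]
[[4,20],[6,10],[20,0],[29,8],[35,20],[43,0]]
[[4,20],[6,10],[20,0],[29,8],[35,20],[43,0]]
[[4,20],[6,10],[20,0],[29,8],[35,20],[43,0]]
[[4,20],[6,10],[19,19],[20,0],[29,8],[35,20],[43,0]]
[[4,20],[6,19],[11,10],[19,19],[20,0],[29,8],[35,20],[43,0]]
[[4,20],[6,19],[11,10],[19,19],[20,0],[29,8],[35,20],[43,0],[44,7],[47,0]]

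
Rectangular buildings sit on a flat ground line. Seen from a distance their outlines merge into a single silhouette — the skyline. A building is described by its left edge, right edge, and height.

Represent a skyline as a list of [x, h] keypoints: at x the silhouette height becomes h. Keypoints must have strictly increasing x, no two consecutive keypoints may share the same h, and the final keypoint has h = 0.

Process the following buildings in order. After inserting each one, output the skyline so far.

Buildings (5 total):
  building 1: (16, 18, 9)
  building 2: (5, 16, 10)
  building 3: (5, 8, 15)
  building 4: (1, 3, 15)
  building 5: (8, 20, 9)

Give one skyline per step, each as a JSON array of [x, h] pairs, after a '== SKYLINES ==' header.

== SKYLINES ==
[[16,9],[18,0]]
[[5,10],[16,9],[18,0]]
[[5,15],[8,10],[16,9],[18,0]]
[[1,15],[3,0],[5,15],[8,10],[16,9],[18,0]]
[[1,15],[3,0],[5,15],[8,10],[16,9],[20,0]]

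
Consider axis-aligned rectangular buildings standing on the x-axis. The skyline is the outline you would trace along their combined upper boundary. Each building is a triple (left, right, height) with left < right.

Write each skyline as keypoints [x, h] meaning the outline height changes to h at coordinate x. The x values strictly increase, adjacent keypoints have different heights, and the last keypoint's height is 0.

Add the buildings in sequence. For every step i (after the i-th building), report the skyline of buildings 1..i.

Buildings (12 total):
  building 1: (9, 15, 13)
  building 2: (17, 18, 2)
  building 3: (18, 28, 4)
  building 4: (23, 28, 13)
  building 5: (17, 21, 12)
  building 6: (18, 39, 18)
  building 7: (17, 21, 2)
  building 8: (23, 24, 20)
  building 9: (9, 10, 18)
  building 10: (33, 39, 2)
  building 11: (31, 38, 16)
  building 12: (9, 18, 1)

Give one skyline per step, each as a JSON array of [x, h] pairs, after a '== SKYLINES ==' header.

== SKYLINES ==
[[9,13],[15,0]]
[[9,13],[15,0],[17,2],[18,0]]
[[9,13],[15,0],[17,2],[18,4],[28,0]]
[[9,13],[15,0],[17,2],[18,4],[23,13],[28,0]]
[[9,13],[15,0],[17,12],[21,4],[23,13],[28,0]]
[[9,13],[15,0],[17,12],[18,18],[39,0]]
[[9,13],[15,0],[17,12],[18,18],[39,0]]
[[9,13],[15,0],[17,12],[18,18],[23,20],[24,18],[39,0]]
[[9,18],[10,13],[15,0],[17,12],[18,18],[23,20],[24,18],[39,0]]
[[9,18],[10,13],[15,0],[17,12],[18,18],[23,20],[24,18],[39,0]]
[[9,18],[10,13],[15,0],[17,12],[18,18],[23,20],[24,18],[39,0]]
[[9,18],[10,13],[15,1],[17,12],[18,18],[23,20],[24,18],[39,0]]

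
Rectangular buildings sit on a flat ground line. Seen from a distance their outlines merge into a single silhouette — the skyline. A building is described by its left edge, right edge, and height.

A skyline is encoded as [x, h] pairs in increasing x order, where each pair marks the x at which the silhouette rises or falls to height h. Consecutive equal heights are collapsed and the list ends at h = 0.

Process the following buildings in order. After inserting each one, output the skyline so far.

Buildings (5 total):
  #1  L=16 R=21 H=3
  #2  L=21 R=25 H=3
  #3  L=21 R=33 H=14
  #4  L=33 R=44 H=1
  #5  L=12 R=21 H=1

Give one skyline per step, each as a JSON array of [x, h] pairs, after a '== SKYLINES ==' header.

== SKYLINES ==
[[16,3],[21,0]]
[[16,3],[25,0]]
[[16,3],[21,14],[33,0]]
[[16,3],[21,14],[33,1],[44,0]]
[[12,1],[16,3],[21,14],[33,1],[44,0]]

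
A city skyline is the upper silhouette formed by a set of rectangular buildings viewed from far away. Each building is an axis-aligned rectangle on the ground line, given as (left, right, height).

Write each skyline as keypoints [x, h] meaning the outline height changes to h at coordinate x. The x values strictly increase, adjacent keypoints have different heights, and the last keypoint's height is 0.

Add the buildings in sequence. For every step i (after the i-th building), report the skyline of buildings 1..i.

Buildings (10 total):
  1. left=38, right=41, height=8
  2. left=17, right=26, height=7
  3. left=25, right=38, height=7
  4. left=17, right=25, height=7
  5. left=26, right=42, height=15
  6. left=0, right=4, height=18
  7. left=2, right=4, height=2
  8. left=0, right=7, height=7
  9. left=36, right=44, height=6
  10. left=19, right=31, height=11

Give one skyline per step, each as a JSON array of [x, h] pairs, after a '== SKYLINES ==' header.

== SKYLINES ==
[[38,8],[41,0]]
[[17,7],[26,0],[38,8],[41,0]]
[[17,7],[38,8],[41,0]]
[[17,7],[38,8],[41,0]]
[[17,7],[26,15],[42,0]]
[[0,18],[4,0],[17,7],[26,15],[42,0]]
[[0,18],[4,0],[17,7],[26,15],[42,0]]
[[0,18],[4,7],[7,0],[17,7],[26,15],[42,0]]
[[0,18],[4,7],[7,0],[17,7],[26,15],[42,6],[44,0]]
[[0,18],[4,7],[7,0],[17,7],[19,11],[26,15],[42,6],[44,0]]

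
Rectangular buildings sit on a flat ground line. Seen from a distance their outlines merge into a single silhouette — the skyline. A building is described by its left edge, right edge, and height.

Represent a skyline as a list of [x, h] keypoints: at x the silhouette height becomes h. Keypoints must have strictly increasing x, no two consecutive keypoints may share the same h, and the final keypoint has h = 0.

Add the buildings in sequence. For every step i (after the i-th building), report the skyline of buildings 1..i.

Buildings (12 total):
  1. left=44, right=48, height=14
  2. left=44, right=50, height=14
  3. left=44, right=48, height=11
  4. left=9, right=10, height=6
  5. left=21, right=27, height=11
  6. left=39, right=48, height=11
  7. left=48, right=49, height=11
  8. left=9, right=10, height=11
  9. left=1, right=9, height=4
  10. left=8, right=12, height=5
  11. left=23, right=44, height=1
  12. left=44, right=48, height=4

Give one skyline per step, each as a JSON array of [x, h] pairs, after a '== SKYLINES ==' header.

== SKYLINES ==
[[44,14],[48,0]]
[[44,14],[50,0]]
[[44,14],[50,0]]
[[9,6],[10,0],[44,14],[50,0]]
[[9,6],[10,0],[21,11],[27,0],[44,14],[50,0]]
[[9,6],[10,0],[21,11],[27,0],[39,11],[44,14],[50,0]]
[[9,6],[10,0],[21,11],[27,0],[39,11],[44,14],[50,0]]
[[9,11],[10,0],[21,11],[27,0],[39,11],[44,14],[50,0]]
[[1,4],[9,11],[10,0],[21,11],[27,0],[39,11],[44,14],[50,0]]
[[1,4],[8,5],[9,11],[10,5],[12,0],[21,11],[27,0],[39,11],[44,14],[50,0]]
[[1,4],[8,5],[9,11],[10,5],[12,0],[21,11],[27,1],[39,11],[44,14],[50,0]]
[[1,4],[8,5],[9,11],[10,5],[12,0],[21,11],[27,1],[39,11],[44,14],[50,0]]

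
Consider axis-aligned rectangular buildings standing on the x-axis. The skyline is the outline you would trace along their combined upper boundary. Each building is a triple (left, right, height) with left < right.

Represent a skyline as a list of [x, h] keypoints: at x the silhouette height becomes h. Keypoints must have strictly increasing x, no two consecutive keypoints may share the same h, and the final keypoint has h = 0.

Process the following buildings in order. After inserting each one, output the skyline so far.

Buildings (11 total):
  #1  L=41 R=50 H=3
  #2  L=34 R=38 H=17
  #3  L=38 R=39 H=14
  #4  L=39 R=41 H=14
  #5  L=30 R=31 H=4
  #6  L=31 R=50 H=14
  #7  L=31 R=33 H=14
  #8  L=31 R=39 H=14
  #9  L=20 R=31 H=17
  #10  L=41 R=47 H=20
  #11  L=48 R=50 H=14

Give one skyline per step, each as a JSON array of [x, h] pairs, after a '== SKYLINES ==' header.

== SKYLINES ==
[[41,3],[50,0]]
[[34,17],[38,0],[41,3],[50,0]]
[[34,17],[38,14],[39,0],[41,3],[50,0]]
[[34,17],[38,14],[41,3],[50,0]]
[[30,4],[31,0],[34,17],[38,14],[41,3],[50,0]]
[[30,4],[31,14],[34,17],[38,14],[50,0]]
[[30,4],[31,14],[34,17],[38,14],[50,0]]
[[30,4],[31,14],[34,17],[38,14],[50,0]]
[[20,17],[31,14],[34,17],[38,14],[50,0]]
[[20,17],[31,14],[34,17],[38,14],[41,20],[47,14],[50,0]]
[[20,17],[31,14],[34,17],[38,14],[41,20],[47,14],[50,0]]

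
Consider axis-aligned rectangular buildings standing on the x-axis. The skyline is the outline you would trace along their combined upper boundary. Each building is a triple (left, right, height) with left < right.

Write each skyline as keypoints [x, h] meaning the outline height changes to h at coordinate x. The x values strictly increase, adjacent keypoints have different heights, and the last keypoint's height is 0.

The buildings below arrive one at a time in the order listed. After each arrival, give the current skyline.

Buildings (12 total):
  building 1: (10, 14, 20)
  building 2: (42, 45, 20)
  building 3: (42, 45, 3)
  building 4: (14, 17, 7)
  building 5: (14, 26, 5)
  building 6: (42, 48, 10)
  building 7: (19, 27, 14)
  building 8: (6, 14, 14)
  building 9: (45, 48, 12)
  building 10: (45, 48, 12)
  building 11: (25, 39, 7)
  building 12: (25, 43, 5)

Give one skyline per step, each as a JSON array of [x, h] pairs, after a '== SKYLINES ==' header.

== SKYLINES ==
[[10,20],[14,0]]
[[10,20],[14,0],[42,20],[45,0]]
[[10,20],[14,0],[42,20],[45,0]]
[[10,20],[14,7],[17,0],[42,20],[45,0]]
[[10,20],[14,7],[17,5],[26,0],[42,20],[45,0]]
[[10,20],[14,7],[17,5],[26,0],[42,20],[45,10],[48,0]]
[[10,20],[14,7],[17,5],[19,14],[27,0],[42,20],[45,10],[48,0]]
[[6,14],[10,20],[14,7],[17,5],[19,14],[27,0],[42,20],[45,10],[48,0]]
[[6,14],[10,20],[14,7],[17,5],[19,14],[27,0],[42,20],[45,12],[48,0]]
[[6,14],[10,20],[14,7],[17,5],[19,14],[27,0],[42,20],[45,12],[48,0]]
[[6,14],[10,20],[14,7],[17,5],[19,14],[27,7],[39,0],[42,20],[45,12],[48,0]]
[[6,14],[10,20],[14,7],[17,5],[19,14],[27,7],[39,5],[42,20],[45,12],[48,0]]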